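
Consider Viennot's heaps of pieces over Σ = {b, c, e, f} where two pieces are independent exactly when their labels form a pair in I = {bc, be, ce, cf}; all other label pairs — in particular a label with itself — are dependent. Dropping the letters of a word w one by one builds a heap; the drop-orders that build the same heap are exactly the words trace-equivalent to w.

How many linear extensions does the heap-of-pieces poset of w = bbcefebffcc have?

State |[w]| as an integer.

990

drop 0:b onto floor
drop 1:b onto {0:b}
drop 2:c onto floor
drop 3:e onto floor
drop 4:f onto {1:b, 3:e}
drop 5:e onto {4:f}
drop 6:b onto {4:f}
drop 7:f onto {5:e, 6:b}
drop 8:f onto {7:f}
drop 9:c onto {2:c}
drop 10:c onto {9:c}
ground layer = {0:b, 2:c, 3:e}
drop-orders for the pieces not yet dropped (sum over which currently-grounded one goes next):
  1 to go: {8} 1  {10} 1
  2 to go: {7,8} 1  {8,10} 2  {9,10} 1
  3 to go: {2,9,10} 1  {5,7,8} 1  {6,7,8} 1  {7,8,10} 3  {8,9,10} 3
  4 to go: {2,8,9,10} 4  {5,6,7,8} 2  {5,7,8,10} 4  {6,7,8,10} 4  {7,8,9,10} 6
  5 to go: {2,7,8,9,10} 10  {4,5,6,7,8} 2  {5,6,7,8,10} 10  {5,7,8,9,10} 10  {6,7,8,9,10} 10
  6 to go: {1,4,5,6,7,8} 2  {2,5,7,8,9,10} 20  {2,6,7,8,9,10} 20  {3,4,5,6,7,8} 2  {4,5,6,7,8,10} 12  {5,6,7,8,9,10} 30
  7 to go: {0,1,4,5,6,7,8} 2  {1,3,4,5,6,7,8} 4  {1,4,5,6,7,8,10} 14  {2,5,6,7,8,9,10} 70  {3,4,5,6,7,8,10} 14  {4,5,6,7,8,9,10} 42
  8 to go: {0,1,3,4,5,6,7,8} 6  {0,1,4,5,6,7,8,10} 16  {1,3,4,5,6,7,8,10} 32  {1,4,5,6,7,8,9,10} 56  {2,4,5,6,7,8,9,10} 112  {3,4,5,6,7,8,9,10} 56
  9 to go: {0,1,3,4,5,6,7,8,10} 54  {0,1,4,5,6,7,8,9,10} 72  {1,2,4,5,6,7,8,9,10} 168  {1,3,4,5,6,7,8,9,10} 144  {2,3,4,5,6,7,8,9,10} 168
  if 0:b drops first: 480 orders
  if 2:c drops first: 270 orders
  if 3:e drops first: 240 orders
heap linearizations: 990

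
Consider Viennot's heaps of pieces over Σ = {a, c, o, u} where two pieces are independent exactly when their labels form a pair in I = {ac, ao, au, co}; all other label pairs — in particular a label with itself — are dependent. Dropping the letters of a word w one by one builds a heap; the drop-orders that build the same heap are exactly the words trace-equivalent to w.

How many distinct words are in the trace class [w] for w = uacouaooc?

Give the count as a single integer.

216

0(u) covers ∅
1(a) covers ∅
2(c) covers 0:u
3(o) covers 0:u
4(u) covers 2:c, 3:o
5(a) covers 1:a
6(o) covers 4:u
7(o) covers 6:o
8(c) covers 4:u
floor of heap: 0:u, 1:a
completions by unplaced set U, small U first (add the entries for U minus each lowest piece of U):
  |U|=1: {5}:1  {7}:1  {8}:1
  |U|=2: {1,5}:1  {5,7}:2  {5,8}:2  {6,7}:1  {7,8}:2
  |U|=3: {1,5,7}:3  {1,5,8}:3  {5,6,7}:3  {5,7,8}:6  {6,7,8}:3
  |U|=4: {1,5,6,7}:6  {1,5,7,8}:12  {4,6,7,8}:3  {5,6,7,8}:12
  |U|=5: {1,5,6,7,8}:30  {2,4,6,7,8}:3  {3,4,6,7,8}:3  {4,5,6,7,8}:15
  |U|=6: {1,4,5,6,7,8}:45  {2,3,4,6,7,8}:6  {2,4,5,6,7,8}:18  {3,4,5,6,7,8}:18
  |U|=7: {0,2,3,4,6,7,8}:6  {1,2,4,5,6,7,8}:63  {1,3,4,5,6,7,8}:63  {2,3,4,5,6,7,8}:42
  start at 0(u): 168
  start at 1(a): 48
sum over floor = 216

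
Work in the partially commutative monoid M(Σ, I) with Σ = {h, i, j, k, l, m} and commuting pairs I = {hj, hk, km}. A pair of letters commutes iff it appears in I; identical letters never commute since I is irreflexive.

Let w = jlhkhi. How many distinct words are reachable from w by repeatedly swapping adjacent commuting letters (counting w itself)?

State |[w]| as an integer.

3

drop 0:j onto floor
drop 1:l onto {0:j}
drop 2:h onto {1:l}
drop 3:k onto {1:l}
drop 4:h onto {2:h}
drop 5:i onto {3:k, 4:h}
ground layer = {0:j}
drop-orders for the pieces not yet dropped (sum over which currently-grounded one goes next):
  1 to go: {5} 1
  2 to go: {3,5} 1  {4,5} 1
  3 to go: {2,4,5} 1  {3,4,5} 2
  4 to go: {2,3,4,5} 3
  if 0:j drops first: 3 orders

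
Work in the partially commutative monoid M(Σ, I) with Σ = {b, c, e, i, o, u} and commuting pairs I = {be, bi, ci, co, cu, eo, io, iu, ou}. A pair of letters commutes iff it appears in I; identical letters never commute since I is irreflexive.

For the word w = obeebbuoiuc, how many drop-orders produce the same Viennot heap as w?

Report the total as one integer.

piece 0:o — minimal
piece 1:b rests on {0:o}
piece 2:e — minimal
piece 3:e rests on {2:e}
piece 4:b rests on {1:b}
piece 5:b rests on {4:b}
piece 6:u rests on {3:e, 5:b}
piece 7:o rests on {5:b}
piece 8:i rests on {3:e}
piece 9:u rests on {6:u}
piece 10:c rests on {3:e, 5:b}
minimal pieces: {0:o, 2:e}
ways to finish when only these pieces remain (= sum over removing one remaining piece with nothing left below it):
  1 left: {7}→1  {8}→1  {9}→1  {10}→1
  2 left: {6,9}→1  {7,8}→2  {7,9}→2  {7,10}→2  {8,9}→2  {8,10}→2  {9,10}→2
  3 left: {6,7,9}→3  {6,8,9}→3  {6,9,10}→3  {7,8,9}→6  {7,8,10}→6  {7,9,10}→6  {8,9,10}→6
  4 left: {6,7,8,9}→12  {6,7,9,10}→12  {6,8,9,10}→12  {7,8,9,10}→24
  5 left: {3,6,8,9,10}→12  {5,6,7,9,10}→12  {6,7,8,9,10}→60
  6 left: {2,3,6,8,9,10}→12  {3,6,7,8,9,10}→72  {4,5,6,7,9,10}→12  {5,6,7,8,9,10}→72
  7 left: {1,4,5,6,7,9,10}→12  {2,3,6,7,8,9,10}→84  {3,5,6,7,8,9,10}→144  {4,5,6,7,8,9,10}→84
  8 left: {0,1,4,5,6,7,9,10}→12  {1,4,5,6,7,8,9,10}→96  {2,3,5,6,7,8,9,10}→228  {3,4,5,6,7,8,9,10}→228
  9 left: {0,1,4,5,6,7,8,9,10}→108  {1,3,4,5,6,7,8,9,10}→324  {2,3,4,5,6,7,8,9,10}→456
  placing 0:o first → 780 extensions
  placing 2:e first → 432 extensions
total linear extensions = 1212

1212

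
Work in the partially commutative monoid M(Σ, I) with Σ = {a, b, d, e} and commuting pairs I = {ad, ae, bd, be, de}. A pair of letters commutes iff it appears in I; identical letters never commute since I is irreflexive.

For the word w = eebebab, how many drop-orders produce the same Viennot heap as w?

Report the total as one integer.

piece 0:e — minimal
piece 1:e rests on {0:e}
piece 2:b — minimal
piece 3:e rests on {1:e}
piece 4:b rests on {2:b}
piece 5:a rests on {4:b}
piece 6:b rests on {5:a}
minimal pieces: {0:e, 2:b}
ways to finish when only these pieces remain (= sum over removing one remaining piece with nothing left below it):
  1 left: {3}→1  {6}→1
  2 left: {1,3}→1  {3,6}→2  {5,6}→1
  3 left: {0,1,3}→1  {1,3,6}→3  {3,5,6}→3  {4,5,6}→1
  4 left: {0,1,3,6}→4  {1,3,5,6}→6  {2,4,5,6}→1  {3,4,5,6}→4
  5 left: {0,1,3,5,6}→10  {1,3,4,5,6}→10  {2,3,4,5,6}→5
  placing 0:e first → 15 extensions
  placing 2:b first → 20 extensions
total linear extensions = 35

35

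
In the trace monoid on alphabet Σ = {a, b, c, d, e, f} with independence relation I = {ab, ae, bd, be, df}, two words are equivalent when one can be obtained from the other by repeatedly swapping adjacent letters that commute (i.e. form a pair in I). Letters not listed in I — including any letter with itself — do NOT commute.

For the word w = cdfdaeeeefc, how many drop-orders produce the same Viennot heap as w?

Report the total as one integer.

15

piece 0:c — minimal
piece 1:d rests on {0:c}
piece 2:f rests on {0:c}
piece 3:d rests on {1:d}
piece 4:a rests on {2:f, 3:d}
piece 5:e rests on {2:f, 3:d}
piece 6:e rests on {5:e}
piece 7:e rests on {6:e}
piece 8:e rests on {7:e}
piece 9:f rests on {4:a, 8:e}
piece 10:c rests on {9:f}
minimal pieces: {0:c}
ways to finish when only these pieces remain (= sum over removing one remaining piece with nothing left below it):
  1 left: {10}→1
  2 left: {9,10}→1
  3 left: {4,9,10}→1  {8,9,10}→1
  4 left: {4,8,9,10}→2  {7,8,9,10}→1
  5 left: {4,7,8,9,10}→3  {6,7,8,9,10}→1
  6 left: {4,6,7,8,9,10}→4  {5,6,7,8,9,10}→1
  7 left: {4,5,6,7,8,9,10}→5
  8 left: {2,4,5,6,7,8,9,10}→5  {3,4,5,6,7,8,9,10}→5
  9 left: {1,3,4,5,6,7,8,9,10}→5  {2,3,4,5,6,7,8,9,10}→10
  placing 0:c first → 15 extensions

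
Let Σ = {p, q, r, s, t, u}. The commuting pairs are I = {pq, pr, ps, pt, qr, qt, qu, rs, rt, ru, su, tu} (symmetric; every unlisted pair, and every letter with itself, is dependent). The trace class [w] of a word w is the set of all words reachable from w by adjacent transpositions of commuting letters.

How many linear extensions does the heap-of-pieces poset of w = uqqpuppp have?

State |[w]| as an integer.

0(u) covers ∅
1(q) covers ∅
2(q) covers 1:q
3(p) covers 0:u
4(u) covers 3:p
5(p) covers 4:u
6(p) covers 5:p
7(p) covers 6:p
floor of heap: 0:u, 1:q
completions by unplaced set U, small U first (add the entries for U minus each lowest piece of U):
  |U|=1: {2}:1  {7}:1
  |U|=2: {1,2}:1  {2,7}:2  {6,7}:1
  |U|=3: {1,2,7}:3  {2,6,7}:3  {5,6,7}:1
  |U|=4: {1,2,6,7}:6  {2,5,6,7}:4  {4,5,6,7}:1
  |U|=5: {1,2,5,6,7}:10  {2,4,5,6,7}:5  {3,4,5,6,7}:1
  |U|=6: {0,3,4,5,6,7}:1  {1,2,4,5,6,7}:15  {2,3,4,5,6,7}:6
  start at 0(u): 21
  start at 1(q): 7
sum over floor = 28

28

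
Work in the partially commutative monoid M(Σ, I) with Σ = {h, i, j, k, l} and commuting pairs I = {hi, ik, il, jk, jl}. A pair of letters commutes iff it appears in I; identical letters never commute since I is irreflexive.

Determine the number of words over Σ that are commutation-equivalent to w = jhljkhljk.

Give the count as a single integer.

piece 0:j — minimal
piece 1:h rests on {0:j}
piece 2:l rests on {1:h}
piece 3:j rests on {1:h}
piece 4:k rests on {2:l}
piece 5:h rests on {3:j, 4:k}
piece 6:l rests on {5:h}
piece 7:j rests on {5:h}
piece 8:k rests on {6:l}
minimal pieces: {0:j}
ways to finish when only these pieces remain (= sum over removing one remaining piece with nothing left below it):
  1 left: {7}→1  {8}→1
  2 left: {6,8}→1  {7,8}→2
  3 left: {6,7,8}→3
  4 left: {5,6,7,8}→3
  5 left: {3,5,6,7,8}→3  {4,5,6,7,8}→3
  6 left: {2,4,5,6,7,8}→3  {3,4,5,6,7,8}→6
  7 left: {2,3,4,5,6,7,8}→9
  placing 0:j first → 9 extensions

9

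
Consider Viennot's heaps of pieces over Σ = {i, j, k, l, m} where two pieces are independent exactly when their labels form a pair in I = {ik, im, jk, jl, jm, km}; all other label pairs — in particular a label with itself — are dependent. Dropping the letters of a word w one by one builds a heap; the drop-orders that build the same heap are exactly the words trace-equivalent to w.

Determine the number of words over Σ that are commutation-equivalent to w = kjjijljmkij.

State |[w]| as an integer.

0(k) covers ∅
1(j) covers ∅
2(j) covers 1:j
3(i) covers 2:j
4(j) covers 3:i
5(l) covers 0:k, 3:i
6(j) covers 4:j
7(m) covers 5:l
8(k) covers 5:l
9(i) covers 5:l, 6:j
10(j) covers 9:i
floor of heap: 0:k, 1:j
completions by unplaced set U, small U first (add the entries for U minus each lowest piece of U):
  |U|=1: {7}:1  {8}:1  {10}:1
  |U|=2: {7,8}:2  {7,10}:2  {8,10}:2  {9,10}:1
  |U|=3: {6,9,10}:1  {7,8,10}:6  {7,9,10}:3  {8,9,10}:3
  |U|=4: {4,6,9,10}:1  {6,7,9,10}:4  {6,8,9,10}:4  {7,8,9,10}:12
  |U|=5: {4,6,7,9,10}:5  {4,6,8,9,10}:5  {5,7,8,9,10}:12  {6,7,8,9,10}:20
  |U|=6: {0,5,7,8,9,10}:12  {4,6,7,8,9,10}:30  {5,6,7,8,9,10}:32
  |U|=7: {0,5,6,7,8,9,10}:44  {4,5,6,7,8,9,10}:62
  |U|=8: {0,4,5,6,7,8,9,10}:106  {3,4,5,6,7,8,9,10}:62
  |U|=9: {0,3,4,5,6,7,8,9,10}:168  {2,3,4,5,6,7,8,9,10}:62
  start at 0(k): 62
  start at 1(j): 230
sum over floor = 292

292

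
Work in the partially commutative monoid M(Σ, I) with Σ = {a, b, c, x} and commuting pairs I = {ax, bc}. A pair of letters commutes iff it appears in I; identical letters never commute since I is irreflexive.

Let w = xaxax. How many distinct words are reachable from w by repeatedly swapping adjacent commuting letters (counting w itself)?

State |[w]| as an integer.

0(x) covers ∅
1(a) covers ∅
2(x) covers 0:x
3(a) covers 1:a
4(x) covers 2:x
floor of heap: 0:x, 1:a
completions by unplaced set U, small U first (add the entries for U minus each lowest piece of U):
  |U|=1: {3}:1  {4}:1
  |U|=2: {1,3}:1  {2,4}:1  {3,4}:2
  |U|=3: {0,2,4}:1  {1,3,4}:3  {2,3,4}:3
  start at 0(x): 6
  start at 1(a): 4
sum over floor = 10

10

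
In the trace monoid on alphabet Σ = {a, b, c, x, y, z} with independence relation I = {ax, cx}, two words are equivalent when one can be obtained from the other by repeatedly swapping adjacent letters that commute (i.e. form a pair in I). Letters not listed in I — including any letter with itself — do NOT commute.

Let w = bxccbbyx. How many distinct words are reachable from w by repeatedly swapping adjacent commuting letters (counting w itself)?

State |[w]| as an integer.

3

0(b) covers ∅
1(x) covers 0:b
2(c) covers 0:b
3(c) covers 2:c
4(b) covers 1:x, 3:c
5(b) covers 4:b
6(y) covers 5:b
7(x) covers 6:y
floor of heap: 0:b
completions by unplaced set U, small U first (add the entries for U minus each lowest piece of U):
  |U|=1: {7}:1
  |U|=2: {6,7}:1
  |U|=3: {5,6,7}:1
  |U|=4: {4,5,6,7}:1
  |U|=5: {1,4,5,6,7}:1  {3,4,5,6,7}:1
  |U|=6: {1,3,4,5,6,7}:2  {2,3,4,5,6,7}:1
  start at 0(b): 3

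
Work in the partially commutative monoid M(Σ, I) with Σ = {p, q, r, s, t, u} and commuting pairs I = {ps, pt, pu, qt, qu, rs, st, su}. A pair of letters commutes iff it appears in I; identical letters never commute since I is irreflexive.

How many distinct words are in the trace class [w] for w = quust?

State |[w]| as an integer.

10

drop 0:q onto floor
drop 1:u onto floor
drop 2:u onto {1:u}
drop 3:s onto {0:q}
drop 4:t onto {2:u}
ground layer = {0:q, 1:u}
drop-orders for the pieces not yet dropped (sum over which currently-grounded one goes next):
  1 to go: {3} 1  {4} 1
  2 to go: {0,3} 1  {2,4} 1  {3,4} 2
  3 to go: {0,3,4} 3  {1,2,4} 1  {2,3,4} 3
  if 0:q drops first: 4 orders
  if 1:u drops first: 6 orders
heap linearizations: 10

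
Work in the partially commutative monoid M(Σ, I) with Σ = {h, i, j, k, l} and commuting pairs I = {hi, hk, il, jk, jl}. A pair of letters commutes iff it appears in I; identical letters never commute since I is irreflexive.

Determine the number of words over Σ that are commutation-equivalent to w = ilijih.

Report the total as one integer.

9

#0=i has no predecessor
#1=l has no predecessor
#2=i depends on [0:i]
#3=j depends on [2:i]
#4=i depends on [3:j]
#5=h depends on [1:l, 3:j]
sources: [0:i, 1:l]
N(rest) = Σ N(rest − s) over sources s of rest; N(one piece) = 1:
  size 1 → [4]=1  [5]=1
  size 2 → [1,5]=1  [4,5]=2
  size 3 → [1,4,5]=3  [3,4,5]=2
  size 4 → [1,3,4,5]=5  [2,3,4,5]=2
  first=0(i) contributes 7
  first=1(l) contributes 2
|[w]| = 9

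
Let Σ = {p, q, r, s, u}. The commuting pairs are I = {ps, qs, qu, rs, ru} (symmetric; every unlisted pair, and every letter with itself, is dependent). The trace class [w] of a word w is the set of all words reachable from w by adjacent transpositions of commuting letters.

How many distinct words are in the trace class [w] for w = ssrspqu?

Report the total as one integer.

30

piece 0:s — minimal
piece 1:s rests on {0:s}
piece 2:r — minimal
piece 3:s rests on {1:s}
piece 4:p rests on {2:r}
piece 5:q rests on {4:p}
piece 6:u rests on {3:s, 4:p}
minimal pieces: {0:s, 2:r}
ways to finish when only these pieces remain (= sum over removing one remaining piece with nothing left below it):
  1 left: {5}→1  {6}→1
  2 left: {3,6}→1  {5,6}→2
  3 left: {1,3,6}→1  {3,5,6}→3  {4,5,6}→2
  4 left: {0,1,3,6}→1  {1,3,5,6}→4  {2,4,5,6}→2  {3,4,5,6}→5
  5 left: {0,1,3,5,6}→5  {1,3,4,5,6}→9  {2,3,4,5,6}→7
  placing 0:s first → 16 extensions
  placing 2:r first → 14 extensions
total linear extensions = 30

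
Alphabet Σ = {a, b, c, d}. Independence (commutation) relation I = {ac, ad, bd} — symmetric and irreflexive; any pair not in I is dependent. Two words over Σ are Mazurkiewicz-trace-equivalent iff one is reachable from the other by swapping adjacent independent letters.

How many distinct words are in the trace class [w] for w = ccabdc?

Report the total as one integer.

drop 0:c onto floor
drop 1:c onto {0:c}
drop 2:a onto floor
drop 3:b onto {1:c, 2:a}
drop 4:d onto {1:c}
drop 5:c onto {3:b, 4:d}
ground layer = {0:c, 2:a}
drop-orders for the pieces not yet dropped (sum over which currently-grounded one goes next):
  1 to go: {5} 1
  2 to go: {3,5} 1  {4,5} 1
  3 to go: {2,3,5} 1  {3,4,5} 2
  4 to go: {1,3,4,5} 2  {2,3,4,5} 3
  if 0:c drops first: 5 orders
  if 2:a drops first: 2 orders
heap linearizations: 7

7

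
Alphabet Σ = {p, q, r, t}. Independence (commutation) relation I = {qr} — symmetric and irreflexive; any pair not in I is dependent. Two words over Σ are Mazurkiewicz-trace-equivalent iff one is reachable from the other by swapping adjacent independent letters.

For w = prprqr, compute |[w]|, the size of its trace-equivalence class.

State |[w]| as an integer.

3

0(p) covers ∅
1(r) covers 0:p
2(p) covers 1:r
3(r) covers 2:p
4(q) covers 2:p
5(r) covers 3:r
floor of heap: 0:p
completions by unplaced set U, small U first (add the entries for U minus each lowest piece of U):
  |U|=1: {4}:1  {5}:1
  |U|=2: {3,5}:1  {4,5}:2
  |U|=3: {3,4,5}:3
  |U|=4: {2,3,4,5}:3
  start at 0(p): 3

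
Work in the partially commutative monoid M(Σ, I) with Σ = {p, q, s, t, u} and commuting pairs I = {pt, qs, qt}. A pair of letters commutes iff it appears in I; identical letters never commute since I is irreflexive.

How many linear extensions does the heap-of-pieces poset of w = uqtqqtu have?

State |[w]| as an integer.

10

piece 0:u — minimal
piece 1:q rests on {0:u}
piece 2:t rests on {0:u}
piece 3:q rests on {1:q}
piece 4:q rests on {3:q}
piece 5:t rests on {2:t}
piece 6:u rests on {4:q, 5:t}
minimal pieces: {0:u}
ways to finish when only these pieces remain (= sum over removing one remaining piece with nothing left below it):
  1 left: {6}→1
  2 left: {4,6}→1  {5,6}→1
  3 left: {2,5,6}→1  {3,4,6}→1  {4,5,6}→2
  4 left: {1,3,4,6}→1  {2,4,5,6}→3  {3,4,5,6}→3
  5 left: {1,3,4,5,6}→4  {2,3,4,5,6}→6
  placing 0:u first → 10 extensions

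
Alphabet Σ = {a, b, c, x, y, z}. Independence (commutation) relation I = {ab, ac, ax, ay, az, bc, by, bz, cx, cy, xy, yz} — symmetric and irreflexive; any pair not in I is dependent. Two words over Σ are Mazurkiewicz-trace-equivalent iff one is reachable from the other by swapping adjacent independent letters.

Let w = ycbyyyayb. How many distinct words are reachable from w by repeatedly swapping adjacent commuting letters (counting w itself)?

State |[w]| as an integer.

#0=y has no predecessor
#1=c has no predecessor
#2=b has no predecessor
#3=y depends on [0:y]
#4=y depends on [3:y]
#5=y depends on [4:y]
#6=a has no predecessor
#7=y depends on [5:y]
#8=b depends on [2:b]
sources: [0:y, 1:c, 2:b, 6:a]
N(rest) = Σ N(rest − s) over sources s of rest; N(one piece) = 1:
  size 1 → [1]=1  [6]=1  [7]=1  [8]=1
  size 2 → [1,6]=2  [1,7]=2  [1,8]=2  [2,8]=1  [5,7]=1  [6,7]=2  [6,8]=2  [7,8]=2
  size 3 → [1,2,8]=3  [1,5,7]=3  [1,6,7]=6  [1,6,8]=6  [1,7,8]=6  [2,6,8]=3  [2,7,8]=3  [4,5,7]=1  [5,6,7]=3  [5,7,8]=3  [6,7,8]=6
  size 4 → [1,2,6,8]=12  [1,2,7,8]=12  [1,4,5,7]=4  [1,5,6,7]=12  [1,5,7,8]=12  [1,6,7,8]=24  [2,5,7,8]=6  [2,6,7,8]=12  [3,4,5,7]=1  [4,5,6,7]=4  [4,5,7,8]=4  [5,6,7,8]=12
  size 5 → [0,3,4,5,7]=1  [1,2,5,7,8]=30  [1,2,6,7,8]=60  [1,3,4,5,7]=5  [1,4,5,6,7]=20  [1,4,5,7,8]=20  [1,5,6,7,8]=60  [2,4,5,7,8]=10  [2,5,6,7,8]=30  [3,4,5,6,7]=5  [3,4,5,7,8]=5  [4,5,6,7,8]=20
  size 6 → [0,1,3,4,5,7]=6  [0,3,4,5,6,7]=6  [0,3,4,5,7,8]=6  [1,2,4,5,7,8]=60  [1,2,5,6,7,8]=180  [1,3,4,5,6,7]=30  [1,3,4,5,7,8]=30  [1,4,5,6,7,8]=120  [2,3,4,5,7,8]=15  [2,4,5,6,7,8]=60  [3,4,5,6,7,8]=30
  size 7 → [0,1,3,4,5,6,7]=42  [0,1,3,4,5,7,8]=42  [0,2,3,4,5,7,8]=21  [0,3,4,5,6,7,8]=42  [1,2,3,4,5,7,8]=105  [1,2,4,5,6,7,8]=420  [1,3,4,5,6,7,8]=210  [2,3,4,5,6,7,8]=105
  first=0(y) contributes 840
  first=1(c) contributes 168
  first=2(b) contributes 336
  first=6(a) contributes 168
|[w]| = 1512

1512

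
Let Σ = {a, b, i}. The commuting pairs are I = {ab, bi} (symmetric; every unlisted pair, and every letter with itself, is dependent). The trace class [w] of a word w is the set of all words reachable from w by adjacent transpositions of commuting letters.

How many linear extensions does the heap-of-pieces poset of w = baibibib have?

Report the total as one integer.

0(b) covers ∅
1(a) covers ∅
2(i) covers 1:a
3(b) covers 0:b
4(i) covers 2:i
5(b) covers 3:b
6(i) covers 4:i
7(b) covers 5:b
floor of heap: 0:b, 1:a
completions by unplaced set U, small U first (add the entries for U minus each lowest piece of U):
  |U|=1: {6}:1  {7}:1
  |U|=2: {4,6}:1  {5,7}:1  {6,7}:2
  |U|=3: {2,4,6}:1  {3,5,7}:1  {4,6,7}:3  {5,6,7}:3
  |U|=4: {0,3,5,7}:1  {1,2,4,6}:1  {2,4,6,7}:4  {3,5,6,7}:4  {4,5,6,7}:6
  |U|=5: {0,3,5,6,7}:5  {1,2,4,6,7}:5  {2,4,5,6,7}:10  {3,4,5,6,7}:10
  |U|=6: {0,3,4,5,6,7}:15  {1,2,4,5,6,7}:15  {2,3,4,5,6,7}:20
  start at 0(b): 35
  start at 1(a): 35
sum over floor = 70

70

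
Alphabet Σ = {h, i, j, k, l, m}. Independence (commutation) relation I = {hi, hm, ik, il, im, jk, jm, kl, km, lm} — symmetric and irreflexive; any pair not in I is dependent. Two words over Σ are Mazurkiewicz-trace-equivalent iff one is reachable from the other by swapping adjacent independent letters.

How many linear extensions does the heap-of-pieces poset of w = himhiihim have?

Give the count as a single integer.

1260

#0=h has no predecessor
#1=i has no predecessor
#2=m has no predecessor
#3=h depends on [0:h]
#4=i depends on [1:i]
#5=i depends on [4:i]
#6=h depends on [3:h]
#7=i depends on [5:i]
#8=m depends on [2:m]
sources: [0:h, 1:i, 2:m]
N(rest) = Σ N(rest − s) over sources s of rest; N(one piece) = 1:
  size 1 → [6]=1  [7]=1  [8]=1
  size 2 → [2,8]=1  [3,6]=1  [5,7]=1  [6,7]=2  [6,8]=2  [7,8]=2
  size 3 → [0,3,6]=1  [2,6,8]=3  [2,7,8]=3  [3,6,7]=3  [3,6,8]=3  [4,5,7]=1  [5,6,7]=3  [5,7,8]=3  [6,7,8]=6
  size 4 → [0,3,6,7]=4  [0,3,6,8]=4  [1,4,5,7]=1  [2,3,6,8]=6  [2,5,7,8]=6  [2,6,7,8]=12  [3,5,6,7]=6  [3,6,7,8]=12  [4,5,6,7]=4  [4,5,7,8]=4  [5,6,7,8]=12
  size 5 → [0,2,3,6,8]=10  [0,3,5,6,7]=10  [0,3,6,7,8]=20  [1,4,5,6,7]=5  [1,4,5,7,8]=5  [2,3,6,7,8]=30  [2,4,5,7,8]=10  [2,5,6,7,8]=30  [3,4,5,6,7]=10  [3,5,6,7,8]=30  [4,5,6,7,8]=20
  size 6 → [0,2,3,6,7,8]=60  [0,3,4,5,6,7]=20  [0,3,5,6,7,8]=60  [1,2,4,5,7,8]=15  [1,3,4,5,6,7]=15  [1,4,5,6,7,8]=30  [2,3,5,6,7,8]=90  [2,4,5,6,7,8]=60  [3,4,5,6,7,8]=60
  size 7 → [0,1,3,4,5,6,7]=35  [0,2,3,5,6,7,8]=210  [0,3,4,5,6,7,8]=140  [1,2,4,5,6,7,8]=105  [1,3,4,5,6,7,8]=105  [2,3,4,5,6,7,8]=210
  first=0(h) contributes 420
  first=1(i) contributes 560
  first=2(m) contributes 280
|[w]| = 1260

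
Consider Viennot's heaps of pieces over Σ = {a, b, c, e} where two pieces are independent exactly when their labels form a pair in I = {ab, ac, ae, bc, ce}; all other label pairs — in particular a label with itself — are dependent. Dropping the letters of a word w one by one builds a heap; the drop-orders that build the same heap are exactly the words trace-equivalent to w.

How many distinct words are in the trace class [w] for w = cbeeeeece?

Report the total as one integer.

36

drop 0:c onto floor
drop 1:b onto floor
drop 2:e onto {1:b}
drop 3:e onto {2:e}
drop 4:e onto {3:e}
drop 5:e onto {4:e}
drop 6:e onto {5:e}
drop 7:c onto {0:c}
drop 8:e onto {6:e}
ground layer = {0:c, 1:b}
drop-orders for the pieces not yet dropped (sum over which currently-grounded one goes next):
  1 to go: {7} 1  {8} 1
  2 to go: {0,7} 1  {6,8} 1  {7,8} 2
  3 to go: {0,7,8} 3  {5,6,8} 1  {6,7,8} 3
  4 to go: {0,6,7,8} 6  {4,5,6,8} 1  {5,6,7,8} 4
  5 to go: {0,5,6,7,8} 10  {3,4,5,6,8} 1  {4,5,6,7,8} 5
  6 to go: {0,4,5,6,7,8} 15  {2,3,4,5,6,8} 1  {3,4,5,6,7,8} 6
  7 to go: {0,3,4,5,6,7,8} 21  {1,2,3,4,5,6,8} 1  {2,3,4,5,6,7,8} 7
  if 0:c drops first: 8 orders
  if 1:b drops first: 28 orders
heap linearizations: 36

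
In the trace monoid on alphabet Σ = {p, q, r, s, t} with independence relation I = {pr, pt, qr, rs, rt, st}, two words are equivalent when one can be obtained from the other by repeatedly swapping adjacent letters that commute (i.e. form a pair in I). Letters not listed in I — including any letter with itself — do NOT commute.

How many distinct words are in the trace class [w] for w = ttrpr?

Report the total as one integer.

piece 0:t — minimal
piece 1:t rests on {0:t}
piece 2:r — minimal
piece 3:p — minimal
piece 4:r rests on {2:r}
minimal pieces: {0:t, 2:r, 3:p}
ways to finish when only these pieces remain (= sum over removing one remaining piece with nothing left below it):
  1 left: {1}→1  {3}→1  {4}→1
  2 left: {0,1}→1  {1,3}→2  {1,4}→2  {2,4}→1  {3,4}→2
  3 left: {0,1,3}→3  {0,1,4}→3  {1,2,4}→3  {1,3,4}→6  {2,3,4}→3
  placing 0:t first → 12 extensions
  placing 2:r first → 12 extensions
  placing 3:p first → 6 extensions
total linear extensions = 30

30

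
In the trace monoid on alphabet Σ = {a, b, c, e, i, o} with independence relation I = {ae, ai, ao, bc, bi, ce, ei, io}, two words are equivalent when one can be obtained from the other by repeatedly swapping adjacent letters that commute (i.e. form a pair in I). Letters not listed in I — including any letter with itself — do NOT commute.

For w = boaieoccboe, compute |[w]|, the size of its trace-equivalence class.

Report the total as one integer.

drop 0:b onto floor
drop 1:o onto {0:b}
drop 2:a onto {0:b}
drop 3:i onto floor
drop 4:e onto {1:o}
drop 5:o onto {4:e}
drop 6:c onto {2:a, 3:i, 5:o}
drop 7:c onto {6:c}
drop 8:b onto {2:a, 5:o}
drop 9:o onto {7:c, 8:b}
drop 10:e onto {9:o}
ground layer = {0:b, 3:i}
drop-orders for the pieces not yet dropped (sum over which currently-grounded one goes next):
  1 to go: {10} 1
  2 to go: {9,10} 1
  3 to go: {7,9,10} 1  {8,9,10} 1
  4 to go: {6,7,9,10} 1  {7,8,9,10} 2
  5 to go: {3,6,7,9,10} 1  {6,7,8,9,10} 3
  6 to go: {2,6,7,8,9,10} 3  {3,6,7,8,9,10} 4  {5,6,7,8,9,10} 3
  7 to go: {2,3,6,7,8,9,10} 7  {2,5,6,7,8,9,10} 6  {3,5,6,7,8,9,10} 7  {4,5,6,7,8,9,10} 3
  8 to go: {1,4,5,6,7,8,9,10} 3  {2,3,5,6,7,8,9,10} 20  {2,4,5,6,7,8,9,10} 9  {3,4,5,6,7,8,9,10} 10
  9 to go: {1,2,4,5,6,7,8,9,10} 12  {1,3,4,5,6,7,8,9,10} 13  {2,3,4,5,6,7,8,9,10} 39
  if 0:b drops first: 64 orders
  if 3:i drops first: 12 orders
heap linearizations: 76

76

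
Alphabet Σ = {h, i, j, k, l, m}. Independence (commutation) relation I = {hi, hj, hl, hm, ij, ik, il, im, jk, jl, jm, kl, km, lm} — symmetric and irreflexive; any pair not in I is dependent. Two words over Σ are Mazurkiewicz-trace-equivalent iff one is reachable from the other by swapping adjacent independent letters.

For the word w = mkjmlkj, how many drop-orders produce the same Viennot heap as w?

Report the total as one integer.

630

piece 0:m — minimal
piece 1:k — minimal
piece 2:j — minimal
piece 3:m rests on {0:m}
piece 4:l — minimal
piece 5:k rests on {1:k}
piece 6:j rests on {2:j}
minimal pieces: {0:m, 1:k, 2:j, 4:l}
ways to finish when only these pieces remain (= sum over removing one remaining piece with nothing left below it):
  1 left: {3}→1  {4}→1  {5}→1  {6}→1
  2 left: {0,3}→1  {1,5}→1  {2,6}→1  {3,4}→2  {3,5}→2  {3,6}→2  {4,5}→2  {4,6}→2  {5,6}→2
  3 left: {0,3,4}→3  {0,3,5}→3  {0,3,6}→3  {1,3,5}→3  {1,4,5}→3  {1,5,6}→3  {2,3,6}→3  {2,4,6}→3  {2,5,6}→3  {3,4,5}→6  {3,4,6}→6  {3,5,6}→6  {4,5,6}→6
  4 left: {0,1,3,5}→6  {0,2,3,6}→6  {0,3,4,5}→12  {0,3,4,6}→12  {0,3,5,6}→12  {1,2,5,6}→6  {1,3,4,5}→12  {1,3,5,6}→12  {1,4,5,6}→12  {2,3,4,6}→12  {2,3,5,6}→12  {2,4,5,6}→12  {3,4,5,6}→24
  5 left: {0,1,3,4,5}→30  {0,1,3,5,6}→30  {0,2,3,4,6}→30  {0,2,3,5,6}→30  {0,3,4,5,6}→60  {1,2,3,5,6}→30  {1,2,4,5,6}→30  {1,3,4,5,6}→60  {2,3,4,5,6}→60
  placing 0:m first → 180 extensions
  placing 1:k first → 180 extensions
  placing 2:j first → 180 extensions
  placing 4:l first → 90 extensions
total linear extensions = 630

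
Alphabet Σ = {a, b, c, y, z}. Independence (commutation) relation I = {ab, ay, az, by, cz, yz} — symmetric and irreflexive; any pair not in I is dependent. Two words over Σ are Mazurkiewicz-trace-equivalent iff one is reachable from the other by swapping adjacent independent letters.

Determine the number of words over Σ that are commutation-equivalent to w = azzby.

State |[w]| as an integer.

#0=a has no predecessor
#1=z has no predecessor
#2=z depends on [1:z]
#3=b depends on [2:z]
#4=y has no predecessor
sources: [0:a, 1:z, 4:y]
N(rest) = Σ N(rest − s) over sources s of rest; N(one piece) = 1:
  size 1 → [0]=1  [3]=1  [4]=1
  size 2 → [0,3]=2  [0,4]=2  [2,3]=1  [3,4]=2
  size 3 → [0,2,3]=3  [0,3,4]=6  [1,2,3]=1  [2,3,4]=3
  first=0(a) contributes 4
  first=1(z) contributes 12
  first=4(y) contributes 4
|[w]| = 20

20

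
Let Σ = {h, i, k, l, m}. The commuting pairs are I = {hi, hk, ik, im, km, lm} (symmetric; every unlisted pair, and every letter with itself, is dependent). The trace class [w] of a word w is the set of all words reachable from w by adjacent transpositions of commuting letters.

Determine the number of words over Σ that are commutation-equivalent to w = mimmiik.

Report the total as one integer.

0(m) covers ∅
1(i) covers ∅
2(m) covers 0:m
3(m) covers 2:m
4(i) covers 1:i
5(i) covers 4:i
6(k) covers ∅
floor of heap: 0:m, 1:i, 6:k
completions by unplaced set U, small U first (add the entries for U minus each lowest piece of U):
  |U|=1: {3}:1  {5}:1  {6}:1
  |U|=2: {2,3}:1  {3,5}:2  {3,6}:2  {4,5}:1  {5,6}:2
  |U|=3: {0,2,3}:1  {1,4,5}:1  {2,3,5}:3  {2,3,6}:3  {3,4,5}:3  {3,5,6}:6  {4,5,6}:3
  |U|=4: {0,2,3,5}:4  {0,2,3,6}:4  {1,3,4,5}:4  {1,4,5,6}:4  {2,3,4,5}:6  {2,3,5,6}:12  {3,4,5,6}:12
  |U|=5: {0,2,3,4,5}:10  {0,2,3,5,6}:20  {1,2,3,4,5}:10  {1,3,4,5,6}:20  {2,3,4,5,6}:30
  start at 0(m): 60
  start at 1(i): 60
  start at 6(k): 20
sum over floor = 140

140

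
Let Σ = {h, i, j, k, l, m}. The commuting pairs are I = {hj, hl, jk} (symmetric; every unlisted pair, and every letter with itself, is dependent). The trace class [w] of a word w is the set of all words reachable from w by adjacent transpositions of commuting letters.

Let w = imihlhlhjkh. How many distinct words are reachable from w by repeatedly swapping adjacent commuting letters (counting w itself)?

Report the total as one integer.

40

#0=i has no predecessor
#1=m depends on [0:i]
#2=i depends on [1:m]
#3=h depends on [2:i]
#4=l depends on [2:i]
#5=h depends on [3:h]
#6=l depends on [4:l]
#7=h depends on [5:h]
#8=j depends on [6:l]
#9=k depends on [6:l, 7:h]
#10=h depends on [9:k]
sources: [0:i]
N(rest) = Σ N(rest − s) over sources s of rest; N(one piece) = 1:
  size 1 → [8]=1  [10]=1
  size 2 → [8,10]=2  [9,10]=1
  size 3 → [7,9,10]=1  [8,9,10]=3
  size 4 → [5,7,9,10]=1  [6,8,9,10]=3  [7,8,9,10]=4
  size 5 → [3,5,7,9,10]=1  [4,6,8,9,10]=3  [5,7,8,9,10]=5  [6,7,8,9,10]=7
  size 6 → [3,5,7,8,9,10]=6  [4,6,7,8,9,10]=10  [5,6,7,8,9,10]=12
  size 7 → [3,5,6,7,8,9,10]=18  [4,5,6,7,8,9,10]=22
  size 8 → [3,4,5,6,7,8,9,10]=40
  size 9 → [2,3,4,5,6,7,8,9,10]=40
  first=0(i) contributes 40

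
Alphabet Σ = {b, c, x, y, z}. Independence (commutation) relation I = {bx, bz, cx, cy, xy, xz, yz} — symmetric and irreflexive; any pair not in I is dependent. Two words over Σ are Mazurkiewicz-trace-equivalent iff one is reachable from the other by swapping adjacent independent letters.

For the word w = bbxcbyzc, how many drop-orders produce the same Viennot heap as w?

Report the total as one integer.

#0=b has no predecessor
#1=b depends on [0:b]
#2=x has no predecessor
#3=c depends on [1:b]
#4=b depends on [3:c]
#5=y depends on [4:b]
#6=z depends on [3:c]
#7=c depends on [4:b, 6:z]
sources: [0:b, 2:x]
N(rest) = Σ N(rest − s) over sources s of rest; N(one piece) = 1:
  size 1 → [2]=1  [5]=1  [7]=1
  size 2 → [2,5]=2  [2,7]=2  [5,7]=2  [6,7]=1
  size 3 → [2,5,7]=6  [2,6,7]=3  [4,5,7]=2  [5,6,7]=3
  size 4 → [2,4,5,7]=8  [2,5,6,7]=12  [4,5,6,7]=5
  size 5 → [2,4,5,6,7]=25  [3,4,5,6,7]=5
  size 6 → [1,3,4,5,6,7]=5  [2,3,4,5,6,7]=30
  first=0(b) contributes 35
  first=2(x) contributes 5
|[w]| = 40

40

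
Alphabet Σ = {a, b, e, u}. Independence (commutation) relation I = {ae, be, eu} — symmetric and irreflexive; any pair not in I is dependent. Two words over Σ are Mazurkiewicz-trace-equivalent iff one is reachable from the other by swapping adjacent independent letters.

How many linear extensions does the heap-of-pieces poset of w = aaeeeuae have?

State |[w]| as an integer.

0(a) covers ∅
1(a) covers 0:a
2(e) covers ∅
3(e) covers 2:e
4(e) covers 3:e
5(u) covers 1:a
6(a) covers 5:u
7(e) covers 4:e
floor of heap: 0:a, 2:e
completions by unplaced set U, small U first (add the entries for U minus each lowest piece of U):
  |U|=1: {6}:1  {7}:1
  |U|=2: {4,7}:1  {5,6}:1  {6,7}:2
  |U|=3: {1,5,6}:1  {3,4,7}:1  {4,6,7}:3  {5,6,7}:3
  |U|=4: {0,1,5,6}:1  {1,5,6,7}:4  {2,3,4,7}:1  {3,4,6,7}:4  {4,5,6,7}:6
  |U|=5: {0,1,5,6,7}:5  {1,4,5,6,7}:10  {2,3,4,6,7}:5  {3,4,5,6,7}:10
  |U|=6: {0,1,4,5,6,7}:15  {1,3,4,5,6,7}:20  {2,3,4,5,6,7}:15
  start at 0(a): 35
  start at 2(e): 35
sum over floor = 70

70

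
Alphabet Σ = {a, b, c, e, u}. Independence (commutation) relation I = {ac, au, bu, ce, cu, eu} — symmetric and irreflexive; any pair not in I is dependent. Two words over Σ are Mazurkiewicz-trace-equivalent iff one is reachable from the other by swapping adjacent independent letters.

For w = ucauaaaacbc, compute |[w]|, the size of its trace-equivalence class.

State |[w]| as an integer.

#0=u has no predecessor
#1=c has no predecessor
#2=a has no predecessor
#3=u depends on [0:u]
#4=a depends on [2:a]
#5=a depends on [4:a]
#6=a depends on [5:a]
#7=a depends on [6:a]
#8=c depends on [1:c]
#9=b depends on [7:a, 8:c]
#10=c depends on [9:b]
sources: [0:u, 1:c, 2:a]
N(rest) = Σ N(rest − s) over sources s of rest; N(one piece) = 1:
  size 1 → [3]=1  [10]=1
  size 2 → [0,3]=1  [3,10]=2  [9,10]=1
  size 3 → [0,3,10]=3  [3,9,10]=3  [7,9,10]=1  [8,9,10]=1
  size 4 → [0,3,9,10]=6  [1,8,9,10]=1  [3,7,9,10]=4  [3,8,9,10]=4  [6,7,9,10]=1  [7,8,9,10]=2
  size 5 → [0,3,7,9,10]=10  [0,3,8,9,10]=10  [1,3,8,9,10]=5  [1,7,8,9,10]=3  [3,6,7,9,10]=5  [3,7,8,9,10]=10  [5,6,7,9,10]=1  [6,7,8,9,10]=3
  size 6 → [0,1,3,8,9,10]=15  [0,3,6,7,9,10]=15  [0,3,7,8,9,10]=30  [1,3,7,8,9,10]=18  [1,6,7,8,9,10]=6  [3,5,6,7,9,10]=6  [3,6,7,8,9,10]=18  [4,5,6,7,9,10]=1  [5,6,7,8,9,10]=4
  size 7 → [0,1,3,7,8,9,10]=63  [0,3,5,6,7,9,10]=21  [0,3,6,7,8,9,10]=63  [1,3,6,7,8,9,10]=42  [1,5,6,7,8,9,10]=10  [2,4,5,6,7,9,10]=1  [3,4,5,6,7,9,10]=7  [3,5,6,7,8,9,10]=28  [4,5,6,7,8,9,10]=5
  size 8 → [0,1,3,6,7,8,9,10]=168  [0,3,4,5,6,7,9,10]=28  [0,3,5,6,7,8,9,10]=112  [1,3,5,6,7,8,9,10]=80  [1,4,5,6,7,8,9,10]=15  [2,3,4,5,6,7,9,10]=8  [2,4,5,6,7,8,9,10]=6  [3,4,5,6,7,8,9,10]=40
  size 9 → [0,1,3,5,6,7,8,9,10]=360  [0,2,3,4,5,6,7,9,10]=36  [0,3,4,5,6,7,8,9,10]=180  [1,2,4,5,6,7,8,9,10]=21  [1,3,4,5,6,7,8,9,10]=135  [2,3,4,5,6,7,8,9,10]=54
  first=0(u) contributes 210
  first=1(c) contributes 270
  first=2(a) contributes 675
|[w]| = 1155

1155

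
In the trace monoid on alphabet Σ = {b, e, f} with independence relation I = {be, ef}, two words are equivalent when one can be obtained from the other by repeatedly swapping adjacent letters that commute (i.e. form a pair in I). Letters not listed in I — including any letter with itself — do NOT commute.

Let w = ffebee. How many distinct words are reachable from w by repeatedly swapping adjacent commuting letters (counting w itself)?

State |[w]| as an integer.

#0=f has no predecessor
#1=f depends on [0:f]
#2=e has no predecessor
#3=b depends on [1:f]
#4=e depends on [2:e]
#5=e depends on [4:e]
sources: [0:f, 2:e]
N(rest) = Σ N(rest − s) over sources s of rest; N(one piece) = 1:
  size 1 → [3]=1  [5]=1
  size 2 → [1,3]=1  [3,5]=2  [4,5]=1
  size 3 → [0,1,3]=1  [1,3,5]=3  [2,4,5]=1  [3,4,5]=3
  size 4 → [0,1,3,5]=4  [1,3,4,5]=6  [2,3,4,5]=4
  first=0(f) contributes 10
  first=2(e) contributes 10
|[w]| = 20

20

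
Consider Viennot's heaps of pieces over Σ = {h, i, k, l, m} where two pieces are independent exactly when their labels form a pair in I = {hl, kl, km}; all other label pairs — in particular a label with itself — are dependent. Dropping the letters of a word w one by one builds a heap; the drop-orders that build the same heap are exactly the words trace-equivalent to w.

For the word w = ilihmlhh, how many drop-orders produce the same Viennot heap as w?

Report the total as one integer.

#0=i has no predecessor
#1=l depends on [0:i]
#2=i depends on [1:l]
#3=h depends on [2:i]
#4=m depends on [3:h]
#5=l depends on [4:m]
#6=h depends on [4:m]
#7=h depends on [6:h]
sources: [0:i]
N(rest) = Σ N(rest − s) over sources s of rest; N(one piece) = 1:
  size 1 → [5]=1  [7]=1
  size 2 → [5,7]=2  [6,7]=1
  size 3 → [5,6,7]=3
  size 4 → [4,5,6,7]=3
  size 5 → [3,4,5,6,7]=3
  size 6 → [2,3,4,5,6,7]=3
  first=0(i) contributes 3

3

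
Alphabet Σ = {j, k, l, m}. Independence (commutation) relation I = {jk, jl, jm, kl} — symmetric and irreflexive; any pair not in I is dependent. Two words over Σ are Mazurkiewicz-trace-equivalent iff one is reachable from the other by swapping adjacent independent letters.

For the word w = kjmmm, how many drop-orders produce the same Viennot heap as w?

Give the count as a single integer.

0(k) covers ∅
1(j) covers ∅
2(m) covers 0:k
3(m) covers 2:m
4(m) covers 3:m
floor of heap: 0:k, 1:j
completions by unplaced set U, small U first (add the entries for U minus each lowest piece of U):
  |U|=1: {1}:1  {4}:1
  |U|=2: {1,4}:2  {3,4}:1
  |U|=3: {1,3,4}:3  {2,3,4}:1
  start at 0(k): 4
  start at 1(j): 1
sum over floor = 5

5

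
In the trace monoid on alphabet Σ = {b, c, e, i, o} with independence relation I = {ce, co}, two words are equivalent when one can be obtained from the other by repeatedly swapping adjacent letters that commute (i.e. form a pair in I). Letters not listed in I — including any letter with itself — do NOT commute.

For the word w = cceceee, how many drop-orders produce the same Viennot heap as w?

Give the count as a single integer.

drop 0:c onto floor
drop 1:c onto {0:c}
drop 2:e onto floor
drop 3:c onto {1:c}
drop 4:e onto {2:e}
drop 5:e onto {4:e}
drop 6:e onto {5:e}
ground layer = {0:c, 2:e}
drop-orders for the pieces not yet dropped (sum over which currently-grounded one goes next):
  1 to go: {3} 1  {6} 1
  2 to go: {1,3} 1  {3,6} 2  {5,6} 1
  3 to go: {0,1,3} 1  {1,3,6} 3  {3,5,6} 3  {4,5,6} 1
  4 to go: {0,1,3,6} 4  {1,3,5,6} 6  {2,4,5,6} 1  {3,4,5,6} 4
  5 to go: {0,1,3,5,6} 10  {1,3,4,5,6} 10  {2,3,4,5,6} 5
  if 0:c drops first: 15 orders
  if 2:e drops first: 20 orders
heap linearizations: 35

35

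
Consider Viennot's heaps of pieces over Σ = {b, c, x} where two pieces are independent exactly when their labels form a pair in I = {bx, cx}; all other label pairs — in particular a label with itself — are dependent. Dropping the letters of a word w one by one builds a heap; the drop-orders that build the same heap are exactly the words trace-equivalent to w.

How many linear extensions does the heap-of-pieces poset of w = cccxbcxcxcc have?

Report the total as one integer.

165

piece 0:c — minimal
piece 1:c rests on {0:c}
piece 2:c rests on {1:c}
piece 3:x — minimal
piece 4:b rests on {2:c}
piece 5:c rests on {4:b}
piece 6:x rests on {3:x}
piece 7:c rests on {5:c}
piece 8:x rests on {6:x}
piece 9:c rests on {7:c}
piece 10:c rests on {9:c}
minimal pieces: {0:c, 3:x}
ways to finish when only these pieces remain (= sum over removing one remaining piece with nothing left below it):
  1 left: {8}→1  {10}→1
  2 left: {6,8}→1  {8,10}→2  {9,10}→1
  3 left: {3,6,8}→1  {6,8,10}→3  {7,9,10}→1  {8,9,10}→3
  4 left: {3,6,8,10}→4  {5,7,9,10}→1  {6,8,9,10}→6  {7,8,9,10}→4
  5 left: {3,6,8,9,10}→10  {4,5,7,9,10}→1  {5,7,8,9,10}→5  {6,7,8,9,10}→10
  6 left: {2,4,5,7,9,10}→1  {3,6,7,8,9,10}→20  {4,5,7,8,9,10}→6  {5,6,7,8,9,10}→15
  7 left: {1,2,4,5,7,9,10}→1  {2,4,5,7,8,9,10}→7  {3,5,6,7,8,9,10}→35  {4,5,6,7,8,9,10}→21
  8 left: {0,1,2,4,5,7,9,10}→1  {1,2,4,5,7,8,9,10}→8  {2,4,5,6,7,8,9,10}→28  {3,4,5,6,7,8,9,10}→56
  9 left: {0,1,2,4,5,7,8,9,10}→9  {1,2,4,5,6,7,8,9,10}→36  {2,3,4,5,6,7,8,9,10}→84
  placing 0:c first → 120 extensions
  placing 3:x first → 45 extensions
total linear extensions = 165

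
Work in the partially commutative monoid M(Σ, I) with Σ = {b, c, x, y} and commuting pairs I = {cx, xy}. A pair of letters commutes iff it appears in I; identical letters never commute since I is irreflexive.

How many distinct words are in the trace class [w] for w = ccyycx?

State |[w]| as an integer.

#0=c has no predecessor
#1=c depends on [0:c]
#2=y depends on [1:c]
#3=y depends on [2:y]
#4=c depends on [3:y]
#5=x has no predecessor
sources: [0:c, 5:x]
N(rest) = Σ N(rest − s) over sources s of rest; N(one piece) = 1:
  size 1 → [4]=1  [5]=1
  size 2 → [3,4]=1  [4,5]=2
  size 3 → [2,3,4]=1  [3,4,5]=3
  size 4 → [1,2,3,4]=1  [2,3,4,5]=4
  first=0(c) contributes 5
  first=5(x) contributes 1
|[w]| = 6

6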